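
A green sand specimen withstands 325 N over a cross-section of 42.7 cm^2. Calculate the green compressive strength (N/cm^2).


Formula: Compressive Strength = Force / Area
Strength = 325 N / 42.7 cm^2 = 7.6112 N/cm^2


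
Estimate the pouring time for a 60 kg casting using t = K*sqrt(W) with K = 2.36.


Formula: t = K * sqrt(W)
sqrt(W) = sqrt(60) = 7.74597
t = 2.36 * 7.74597 = 18.2805 s

Final answer: 18.2805 s


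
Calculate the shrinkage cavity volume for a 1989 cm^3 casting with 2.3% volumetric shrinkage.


Formula: V_shrink = V_casting * shrinkage_pct / 100
V_shrink = 1989 cm^3 * 2.3 / 100 = 45.7470 cm^3

Answer: 45.7470 cm^3


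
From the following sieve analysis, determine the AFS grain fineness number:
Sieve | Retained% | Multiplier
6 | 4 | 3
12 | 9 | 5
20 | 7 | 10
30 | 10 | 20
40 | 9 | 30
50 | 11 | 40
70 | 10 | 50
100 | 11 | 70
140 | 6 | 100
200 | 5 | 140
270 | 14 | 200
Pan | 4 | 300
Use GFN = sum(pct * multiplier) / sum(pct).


Formula: GFN = sum(pct * multiplier) / sum(pct)
sum(pct * multiplier) = 7607
sum(pct) = 100
GFN = 7607 / 100 = 76.07

76.07


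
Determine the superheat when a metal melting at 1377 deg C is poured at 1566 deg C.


Formula: Superheat = T_pour - T_melt
Superheat = 1566 - 1377 = 189 deg C

Final answer: 189 deg C


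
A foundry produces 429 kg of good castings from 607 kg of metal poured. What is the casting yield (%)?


Formula: Casting Yield = (W_good / W_total) * 100
Yield = (429 kg / 607 kg) * 100 = 70.6755%

Final answer: 70.6755%


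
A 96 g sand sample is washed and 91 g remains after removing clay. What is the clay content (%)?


Formula: Clay% = (W_total - W_washed) / W_total * 100
Clay mass = 96 - 91 = 5 g
Clay% = 5 / 96 * 100 = 5.2083%

5.2083%


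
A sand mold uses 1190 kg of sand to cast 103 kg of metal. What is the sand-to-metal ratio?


Formula: Sand-to-Metal Ratio = W_sand / W_metal
Ratio = 1190 kg / 103 kg = 11.5534

11.5534


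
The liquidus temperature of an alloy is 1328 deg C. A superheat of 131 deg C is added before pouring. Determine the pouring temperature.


Formula: T_pour = T_melt + Superheat
T_pour = 1328 + 131 = 1459 deg C

Answer: 1459 deg C


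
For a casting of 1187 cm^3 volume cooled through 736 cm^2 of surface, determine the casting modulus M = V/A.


Formula: Casting Modulus M = V / A
M = 1187 cm^3 / 736 cm^2 = 1.6128 cm


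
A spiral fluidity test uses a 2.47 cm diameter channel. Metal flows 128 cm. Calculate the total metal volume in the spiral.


Formula: V = pi * (d/2)^2 * L  (cylinder volume)
Radius = 2.47/2 = 1.235 cm
V = pi * 1.235^2 * 128 = 613.3294 cm^3

Answer: 613.3294 cm^3


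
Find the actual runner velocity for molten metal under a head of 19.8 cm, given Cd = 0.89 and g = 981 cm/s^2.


Formula: v = Cd * sqrt(2 * g * h)  (Torricelli with discharge coefficient)
2*g*h = 2 * 981 * 19.8 = 38847.6 cm^2/s^2
sqrt(38847.6) = 197.09795 cm/s
v = 0.89 * 197.09795 = 175.4172 cm/s

175.4172 cm/s


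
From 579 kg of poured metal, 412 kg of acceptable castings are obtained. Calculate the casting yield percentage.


Formula: Casting Yield = (W_good / W_total) * 100
Yield = (412 kg / 579 kg) * 100 = 71.1572%

Answer: 71.1572%


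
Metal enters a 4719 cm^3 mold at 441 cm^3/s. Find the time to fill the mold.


Formula: t_fill = V_mold / Q_flow
t = 4719 cm^3 / 441 cm^3/s = 10.7007 s

10.7007 s


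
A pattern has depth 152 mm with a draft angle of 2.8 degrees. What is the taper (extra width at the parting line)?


Formula: taper = depth * tan(draft_angle)
tan(2.8 deg) = 0.0489082
taper = 152 mm * 0.0489082 = 7.4340 mm


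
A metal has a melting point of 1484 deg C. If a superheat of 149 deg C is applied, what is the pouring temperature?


Formula: T_pour = T_melt + Superheat
T_pour = 1484 + 149 = 1633 deg C

1633 deg C


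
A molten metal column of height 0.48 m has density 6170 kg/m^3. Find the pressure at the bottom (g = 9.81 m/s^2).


Formula: P = rho * g * h
rho * g = 6170 * 9.81 = 60527.7 N/m^3
P = 60527.7 * 0.48 = 29053.2960 Pa


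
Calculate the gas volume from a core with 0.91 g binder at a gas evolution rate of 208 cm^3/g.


Formula: V_gas = W_binder * gas_evolution_rate
V = 0.91 g * 208 cm^3/g = 189.2800 cm^3

Final answer: 189.2800 cm^3


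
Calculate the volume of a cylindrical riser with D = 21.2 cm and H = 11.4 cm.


Formula: V = pi * (D/2)^2 * H  (cylinder volume)
Radius = D/2 = 21.2/2 = 10.6 cm
V = pi * 10.6^2 * 11.4 = 4024.0786 cm^3


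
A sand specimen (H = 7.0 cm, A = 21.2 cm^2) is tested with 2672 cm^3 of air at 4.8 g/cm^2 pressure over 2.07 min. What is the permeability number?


Formula: Permeability Number P = (V * H) / (p * A * t)
Numerator: V * H = 2672 * 7.0 = 18704.0
Denominator: p * A * t = 4.8 * 21.2 * 2.07 = 210.6432
P = 18704.0 / 210.6432 = 88.7947

88.7947


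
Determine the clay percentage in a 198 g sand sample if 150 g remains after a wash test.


Formula: Clay% = (W_total - W_washed) / W_total * 100
Clay mass = 198 - 150 = 48 g
Clay% = 48 / 198 * 100 = 24.2424%

Answer: 24.2424%


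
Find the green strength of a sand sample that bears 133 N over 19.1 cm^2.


Formula: Compressive Strength = Force / Area
Strength = 133 N / 19.1 cm^2 = 6.9634 N/cm^2

Final answer: 6.9634 N/cm^2


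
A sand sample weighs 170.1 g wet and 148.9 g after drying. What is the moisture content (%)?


Formula: MC = (W_wet - W_dry) / W_wet * 100
Water mass = 170.1 - 148.9 = 21.2 g
MC = 21.2 / 170.1 * 100 = 12.4633%

12.4633%


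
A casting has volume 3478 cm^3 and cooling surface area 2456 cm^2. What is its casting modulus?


Formula: Casting Modulus M = V / A
M = 3478 cm^3 / 2456 cm^2 = 1.4161 cm

Final answer: 1.4161 cm


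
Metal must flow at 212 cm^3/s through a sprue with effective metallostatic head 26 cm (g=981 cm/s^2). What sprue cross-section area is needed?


Formula: v = sqrt(2*g*h), A = Q/v
Velocity: v = sqrt(2 * 981 * 26) = sqrt(51012) = 225.8584 cm/s
Sprue area: A = Q / v = 212 / 225.8584 = 0.9386 cm^2

Answer: 0.9386 cm^2


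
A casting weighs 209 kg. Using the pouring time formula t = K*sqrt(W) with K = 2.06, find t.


Formula: t = K * sqrt(W)
sqrt(W) = sqrt(209) = 14.45683
t = 2.06 * 14.45683 = 29.7811 s

Final answer: 29.7811 s


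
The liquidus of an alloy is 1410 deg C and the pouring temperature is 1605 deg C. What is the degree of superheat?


Formula: Superheat = T_pour - T_melt
Superheat = 1605 - 1410 = 195 deg C

Final answer: 195 deg C


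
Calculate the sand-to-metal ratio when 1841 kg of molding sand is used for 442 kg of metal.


Formula: Sand-to-Metal Ratio = W_sand / W_metal
Ratio = 1841 kg / 442 kg = 4.1652

Answer: 4.1652


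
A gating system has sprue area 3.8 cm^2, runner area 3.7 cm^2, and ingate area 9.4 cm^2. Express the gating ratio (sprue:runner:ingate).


Sprue:Runner:Ingate = 1 : 3.7/3.8 : 9.4/3.8 = 1:0.97:2.47

1:0.97:2.47


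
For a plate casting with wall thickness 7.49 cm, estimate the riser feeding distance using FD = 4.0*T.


Formula: FD = 4.0 * T  (riser feeding-distance rule)
FD = 4.0 * 7.49 cm = 29.9600 cm

29.9600 cm


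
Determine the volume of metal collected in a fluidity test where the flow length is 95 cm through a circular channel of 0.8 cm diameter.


Formula: V = pi * (d/2)^2 * L  (cylinder volume)
Radius = 0.8/2 = 0.4 cm
V = pi * 0.4^2 * 95 = 47.7522 cm^3

47.7522 cm^3


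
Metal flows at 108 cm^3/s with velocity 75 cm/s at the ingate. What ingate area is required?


Formula: A_ingate = Q / v  (continuity equation)
A = 108 cm^3/s / 75 cm/s = 1.4400 cm^2

1.4400 cm^2


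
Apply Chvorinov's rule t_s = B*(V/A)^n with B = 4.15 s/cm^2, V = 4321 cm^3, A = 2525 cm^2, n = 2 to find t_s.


Formula: t_s = B * (V/A)^n  (Chvorinov's rule, n=2)
Modulus M = V/A = 4321/2525 = 1.711287 cm
M^2 = 1.711287^2 = 2.928503 cm^2
t_s = 4.15 * 2.928503 = 12.1533 s

Final answer: 12.1533 s


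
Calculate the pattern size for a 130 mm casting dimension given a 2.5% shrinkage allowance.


Formula: L_pattern = L_casting * (1 + shrinkage_rate/100)
Shrinkage factor = 1 + 2.5/100 = 1.025
L_pattern = 130 mm * 1.025 = 133.2500 mm

133.2500 mm


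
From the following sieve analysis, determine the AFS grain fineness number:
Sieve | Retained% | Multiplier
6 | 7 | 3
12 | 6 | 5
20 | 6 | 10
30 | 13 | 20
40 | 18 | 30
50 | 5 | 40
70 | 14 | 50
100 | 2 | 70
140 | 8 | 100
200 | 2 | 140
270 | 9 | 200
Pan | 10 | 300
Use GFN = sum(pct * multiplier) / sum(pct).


Formula: GFN = sum(pct * multiplier) / sum(pct)
sum(pct * multiplier) = 7831
sum(pct) = 100
GFN = 7831 / 100 = 78.31


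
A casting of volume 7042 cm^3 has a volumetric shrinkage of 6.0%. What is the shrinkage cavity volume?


Formula: V_shrink = V_casting * shrinkage_pct / 100
V_shrink = 7042 cm^3 * 6.0 / 100 = 422.5200 cm^3

422.5200 cm^3


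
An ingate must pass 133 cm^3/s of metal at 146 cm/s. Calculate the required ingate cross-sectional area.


Formula: A_ingate = Q / v  (continuity equation)
A = 133 cm^3/s / 146 cm/s = 0.9110 cm^2

0.9110 cm^2


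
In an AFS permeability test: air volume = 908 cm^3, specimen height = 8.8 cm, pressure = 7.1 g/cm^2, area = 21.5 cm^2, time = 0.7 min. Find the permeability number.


Formula: Permeability Number P = (V * H) / (p * A * t)
Numerator: V * H = 908 * 8.8 = 7990.4
Denominator: p * A * t = 7.1 * 21.5 * 0.7 = 106.855
P = 7990.4 / 106.855 = 74.7780

Answer: 74.7780


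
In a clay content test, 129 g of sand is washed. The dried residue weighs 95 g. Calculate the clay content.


Formula: Clay% = (W_total - W_washed) / W_total * 100
Clay mass = 129 - 95 = 34 g
Clay% = 34 / 129 * 100 = 26.3566%


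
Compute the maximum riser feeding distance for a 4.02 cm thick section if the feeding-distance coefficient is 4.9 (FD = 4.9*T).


Formula: FD = 4.9 * T  (riser feeding-distance rule)
FD = 4.9 * 4.02 cm = 19.6980 cm

19.6980 cm


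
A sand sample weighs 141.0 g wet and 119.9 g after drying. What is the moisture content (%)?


Formula: MC = (W_wet - W_dry) / W_wet * 100
Water mass = 141.0 - 119.9 = 21.1 g
MC = 21.1 / 141.0 * 100 = 14.9645%


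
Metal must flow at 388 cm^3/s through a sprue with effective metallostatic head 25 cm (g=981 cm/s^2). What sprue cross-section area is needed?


Formula: v = sqrt(2*g*h), A = Q/v
Velocity: v = sqrt(2 * 981 * 25) = sqrt(49050) = 221.4723 cm/s
Sprue area: A = Q / v = 388 / 221.4723 = 1.7519 cm^2

1.7519 cm^2


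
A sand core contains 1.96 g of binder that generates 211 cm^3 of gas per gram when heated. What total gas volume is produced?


Formula: V_gas = W_binder * gas_evolution_rate
V = 1.96 g * 211 cm^3/g = 413.5600 cm^3

413.5600 cm^3


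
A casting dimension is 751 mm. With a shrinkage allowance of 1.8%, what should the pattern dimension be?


Formula: L_pattern = L_casting * (1 + shrinkage_rate/100)
Shrinkage factor = 1 + 1.8/100 = 1.018
L_pattern = 751 mm * 1.018 = 764.5180 mm


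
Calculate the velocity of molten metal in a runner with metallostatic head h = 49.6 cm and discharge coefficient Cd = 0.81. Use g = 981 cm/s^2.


Formula: v = Cd * sqrt(2 * g * h)  (Torricelli with discharge coefficient)
2*g*h = 2 * 981 * 49.6 = 97315.2 cm^2/s^2
sqrt(97315.2) = 311.95384 cm/s
v = 0.81 * 311.95384 = 252.6826 cm/s

Answer: 252.6826 cm/s


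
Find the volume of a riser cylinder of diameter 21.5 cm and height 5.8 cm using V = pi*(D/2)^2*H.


Formula: V = pi * (D/2)^2 * H  (cylinder volume)
Radius = D/2 = 21.5/2 = 10.75 cm
V = pi * 10.75^2 * 5.8 = 2105.6917 cm^3

Answer: 2105.6917 cm^3


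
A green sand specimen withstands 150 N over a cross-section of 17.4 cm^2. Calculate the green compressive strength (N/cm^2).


Formula: Compressive Strength = Force / Area
Strength = 150 N / 17.4 cm^2 = 8.6207 N/cm^2


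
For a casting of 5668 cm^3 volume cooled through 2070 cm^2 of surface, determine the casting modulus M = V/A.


Formula: Casting Modulus M = V / A
M = 5668 cm^3 / 2070 cm^2 = 2.7382 cm

Answer: 2.7382 cm


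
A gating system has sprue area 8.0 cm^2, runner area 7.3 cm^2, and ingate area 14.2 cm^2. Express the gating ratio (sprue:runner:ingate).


Sprue:Runner:Ingate = 1 : 7.3/8.0 : 14.2/8.0 = 1:0.91:1.78

1:0.91:1.78


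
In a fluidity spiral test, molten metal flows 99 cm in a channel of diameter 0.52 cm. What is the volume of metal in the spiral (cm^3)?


Formula: V = pi * (d/2)^2 * L  (cylinder volume)
Radius = 0.52/2 = 0.26 cm
V = pi * 0.26^2 * 99 = 21.0248 cm^3

Final answer: 21.0248 cm^3


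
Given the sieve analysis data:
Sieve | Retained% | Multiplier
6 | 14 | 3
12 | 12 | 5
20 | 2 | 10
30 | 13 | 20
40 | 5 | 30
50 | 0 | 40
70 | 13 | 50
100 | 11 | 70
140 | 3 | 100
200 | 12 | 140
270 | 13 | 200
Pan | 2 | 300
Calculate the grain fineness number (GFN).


Formula: GFN = sum(pct * multiplier) / sum(pct)
sum(pct * multiplier) = 7132
sum(pct) = 100
GFN = 7132 / 100 = 71.32

Answer: 71.32


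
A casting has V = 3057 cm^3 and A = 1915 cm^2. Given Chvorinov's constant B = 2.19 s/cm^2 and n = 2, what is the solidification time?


Formula: t_s = B * (V/A)^n  (Chvorinov's rule, n=2)
Modulus M = V/A = 3057/1915 = 1.596345 cm
M^2 = 1.596345^2 = 2.548317 cm^2
t_s = 2.19 * 2.548317 = 5.5808 s

Answer: 5.5808 s


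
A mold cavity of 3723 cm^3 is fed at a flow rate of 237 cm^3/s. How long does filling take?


Formula: t_fill = V_mold / Q_flow
t = 3723 cm^3 / 237 cm^3/s = 15.7089 s


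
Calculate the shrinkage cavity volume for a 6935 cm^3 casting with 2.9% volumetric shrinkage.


Formula: V_shrink = V_casting * shrinkage_pct / 100
V_shrink = 6935 cm^3 * 2.9 / 100 = 201.1150 cm^3

Answer: 201.1150 cm^3


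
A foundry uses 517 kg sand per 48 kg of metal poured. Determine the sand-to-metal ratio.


Formula: Sand-to-Metal Ratio = W_sand / W_metal
Ratio = 517 kg / 48 kg = 10.7708

Answer: 10.7708


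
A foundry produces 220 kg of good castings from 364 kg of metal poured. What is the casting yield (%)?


Formula: Casting Yield = (W_good / W_total) * 100
Yield = (220 kg / 364 kg) * 100 = 60.4396%


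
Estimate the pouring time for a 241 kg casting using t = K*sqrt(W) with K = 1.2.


Formula: t = K * sqrt(W)
sqrt(W) = sqrt(241) = 15.52417
t = 1.2 * 15.52417 = 18.6290 s

Answer: 18.6290 s


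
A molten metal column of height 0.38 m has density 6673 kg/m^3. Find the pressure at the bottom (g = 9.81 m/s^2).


Formula: P = rho * g * h
rho * g = 6673 * 9.81 = 65462.13 N/m^3
P = 65462.13 * 0.38 = 24875.6094 Pa

Answer: 24875.6094 Pa


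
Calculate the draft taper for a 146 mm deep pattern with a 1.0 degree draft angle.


Formula: taper = depth * tan(draft_angle)
tan(1.0 deg) = 0.0174551
taper = 146 mm * 0.0174551 = 2.5484 mm

Answer: 2.5484 mm


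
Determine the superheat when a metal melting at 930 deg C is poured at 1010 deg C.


Formula: Superheat = T_pour - T_melt
Superheat = 1010 - 930 = 80 deg C

Final answer: 80 deg C


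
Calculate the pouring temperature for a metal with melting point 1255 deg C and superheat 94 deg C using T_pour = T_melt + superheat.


Formula: T_pour = T_melt + Superheat
T_pour = 1255 + 94 = 1349 deg C

1349 deg C


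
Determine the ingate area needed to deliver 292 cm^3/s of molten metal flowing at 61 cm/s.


Formula: A_ingate = Q / v  (continuity equation)
A = 292 cm^3/s / 61 cm/s = 4.7869 cm^2

4.7869 cm^2


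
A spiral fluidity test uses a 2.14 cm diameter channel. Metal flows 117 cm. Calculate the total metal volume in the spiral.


Formula: V = pi * (d/2)^2 * L  (cylinder volume)
Radius = 2.14/2 = 1.07 cm
V = pi * 1.07^2 * 117 = 420.8267 cm^3

Final answer: 420.8267 cm^3


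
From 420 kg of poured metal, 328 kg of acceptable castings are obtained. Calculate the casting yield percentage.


Formula: Casting Yield = (W_good / W_total) * 100
Yield = (328 kg / 420 kg) * 100 = 78.0952%

Answer: 78.0952%


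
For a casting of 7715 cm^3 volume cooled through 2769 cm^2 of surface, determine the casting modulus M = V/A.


Formula: Casting Modulus M = V / A
M = 7715 cm^3 / 2769 cm^2 = 2.7862 cm

Answer: 2.7862 cm


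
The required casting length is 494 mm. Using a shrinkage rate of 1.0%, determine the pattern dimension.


Formula: L_pattern = L_casting * (1 + shrinkage_rate/100)
Shrinkage factor = 1 + 1.0/100 = 1.01
L_pattern = 494 mm * 1.01 = 498.9400 mm

498.9400 mm


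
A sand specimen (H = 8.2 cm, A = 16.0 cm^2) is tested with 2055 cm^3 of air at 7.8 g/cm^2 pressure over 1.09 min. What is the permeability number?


Formula: Permeability Number P = (V * H) / (p * A * t)
Numerator: V * H = 2055 * 8.2 = 16851.0
Denominator: p * A * t = 7.8 * 16.0 * 1.09 = 136.032
P = 16851.0 / 136.032 = 123.8753


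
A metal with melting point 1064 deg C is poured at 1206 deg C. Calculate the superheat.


Formula: Superheat = T_pour - T_melt
Superheat = 1206 - 1064 = 142 deg C

142 deg C


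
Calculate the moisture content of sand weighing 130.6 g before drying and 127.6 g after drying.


Formula: MC = (W_wet - W_dry) / W_wet * 100
Water mass = 130.6 - 127.6 = 3.0 g
MC = 3.0 / 130.6 * 100 = 2.2971%

Answer: 2.2971%


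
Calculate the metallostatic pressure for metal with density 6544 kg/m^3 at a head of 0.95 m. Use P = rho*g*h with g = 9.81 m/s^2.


Formula: P = rho * g * h
rho * g = 6544 * 9.81 = 64196.64 N/m^3
P = 64196.64 * 0.95 = 60986.8080 Pa

Answer: 60986.8080 Pa


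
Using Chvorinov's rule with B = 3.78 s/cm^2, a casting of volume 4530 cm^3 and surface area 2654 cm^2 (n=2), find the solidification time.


Formula: t_s = B * (V/A)^n  (Chvorinov's rule, n=2)
Modulus M = V/A = 4530/2654 = 1.706858 cm
M^2 = 1.706858^2 = 2.913364 cm^2
t_s = 3.78 * 2.913364 = 11.0125 s


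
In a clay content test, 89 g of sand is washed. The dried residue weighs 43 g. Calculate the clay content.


Formula: Clay% = (W_total - W_washed) / W_total * 100
Clay mass = 89 - 43 = 46 g
Clay% = 46 / 89 * 100 = 51.6854%

Final answer: 51.6854%


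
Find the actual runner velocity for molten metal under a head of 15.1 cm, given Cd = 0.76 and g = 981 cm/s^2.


Formula: v = Cd * sqrt(2 * g * h)  (Torricelli with discharge coefficient)
2*g*h = 2 * 981 * 15.1 = 29626.2 cm^2/s^2
sqrt(29626.2) = 172.12263 cm/s
v = 0.76 * 172.12263 = 130.8132 cm/s


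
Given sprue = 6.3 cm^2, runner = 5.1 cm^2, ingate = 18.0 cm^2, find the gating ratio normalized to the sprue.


Sprue:Runner:Ingate = 1 : 5.1/6.3 : 18.0/6.3 = 1:0.81:2.86

1:0.81:2.86


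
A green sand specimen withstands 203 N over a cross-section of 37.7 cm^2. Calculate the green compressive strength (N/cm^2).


Formula: Compressive Strength = Force / Area
Strength = 203 N / 37.7 cm^2 = 5.3846 N/cm^2


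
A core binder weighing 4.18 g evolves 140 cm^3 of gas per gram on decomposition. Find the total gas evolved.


Formula: V_gas = W_binder * gas_evolution_rate
V = 4.18 g * 140 cm^3/g = 585.2000 cm^3

Final answer: 585.2000 cm^3


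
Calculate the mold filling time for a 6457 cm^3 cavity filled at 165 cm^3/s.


Formula: t_fill = V_mold / Q_flow
t = 6457 cm^3 / 165 cm^3/s = 39.1333 s

39.1333 s


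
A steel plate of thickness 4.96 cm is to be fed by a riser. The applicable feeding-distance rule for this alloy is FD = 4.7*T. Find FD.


Formula: FD = 4.7 * T  (riser feeding-distance rule)
FD = 4.7 * 4.96 cm = 23.3120 cm


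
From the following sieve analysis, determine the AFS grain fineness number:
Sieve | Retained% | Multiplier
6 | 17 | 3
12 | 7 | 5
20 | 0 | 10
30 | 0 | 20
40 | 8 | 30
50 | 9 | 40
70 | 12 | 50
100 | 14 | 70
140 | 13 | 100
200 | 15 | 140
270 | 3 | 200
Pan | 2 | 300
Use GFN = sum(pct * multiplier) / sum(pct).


Formula: GFN = sum(pct * multiplier) / sum(pct)
sum(pct * multiplier) = 6866
sum(pct) = 100
GFN = 6866 / 100 = 68.66

68.66


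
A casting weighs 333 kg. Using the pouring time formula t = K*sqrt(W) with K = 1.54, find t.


Formula: t = K * sqrt(W)
sqrt(W) = sqrt(333) = 18.24829
t = 1.54 * 18.24829 = 28.1024 s

28.1024 s


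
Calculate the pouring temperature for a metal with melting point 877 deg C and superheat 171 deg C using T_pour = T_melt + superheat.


Formula: T_pour = T_melt + Superheat
T_pour = 877 + 171 = 1048 deg C


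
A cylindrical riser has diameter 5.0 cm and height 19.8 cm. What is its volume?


Formula: V = pi * (D/2)^2 * H  (cylinder volume)
Radius = D/2 = 5.0/2 = 2.5 cm
V = pi * 2.5^2 * 19.8 = 388.7721 cm^3

Final answer: 388.7721 cm^3


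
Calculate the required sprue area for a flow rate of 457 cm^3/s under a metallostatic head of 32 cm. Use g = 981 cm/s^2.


Formula: v = sqrt(2*g*h), A = Q/v
Velocity: v = sqrt(2 * 981 * 32) = sqrt(62784) = 250.5674 cm/s
Sprue area: A = Q / v = 457 / 250.5674 = 1.8239 cm^2


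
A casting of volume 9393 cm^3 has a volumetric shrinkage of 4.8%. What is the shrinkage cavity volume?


Formula: V_shrink = V_casting * shrinkage_pct / 100
V_shrink = 9393 cm^3 * 4.8 / 100 = 450.8640 cm^3


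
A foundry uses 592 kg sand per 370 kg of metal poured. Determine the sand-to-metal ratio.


Formula: Sand-to-Metal Ratio = W_sand / W_metal
Ratio = 592 kg / 370 kg = 1.6000

Final answer: 1.6000


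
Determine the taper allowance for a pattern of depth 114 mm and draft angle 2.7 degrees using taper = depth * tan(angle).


Formula: taper = depth * tan(draft_angle)
tan(2.7 deg) = 0.0471588
taper = 114 mm * 0.0471588 = 5.3761 mm


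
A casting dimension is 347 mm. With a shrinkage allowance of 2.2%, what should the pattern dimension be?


Formula: L_pattern = L_casting * (1 + shrinkage_rate/100)
Shrinkage factor = 1 + 2.2/100 = 1.022
L_pattern = 347 mm * 1.022 = 354.6340 mm

Answer: 354.6340 mm


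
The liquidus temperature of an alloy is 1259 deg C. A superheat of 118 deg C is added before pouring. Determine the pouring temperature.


Formula: T_pour = T_melt + Superheat
T_pour = 1259 + 118 = 1377 deg C


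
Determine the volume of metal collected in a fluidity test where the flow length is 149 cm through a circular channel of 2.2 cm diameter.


Formula: V = pi * (d/2)^2 * L  (cylinder volume)
Radius = 2.2/2 = 1.1 cm
V = pi * 1.1^2 * 149 = 566.3977 cm^3

Answer: 566.3977 cm^3


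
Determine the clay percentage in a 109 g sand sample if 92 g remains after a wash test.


Formula: Clay% = (W_total - W_washed) / W_total * 100
Clay mass = 109 - 92 = 17 g
Clay% = 17 / 109 * 100 = 15.5963%

Answer: 15.5963%


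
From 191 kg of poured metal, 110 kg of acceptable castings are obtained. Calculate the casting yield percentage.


Formula: Casting Yield = (W_good / W_total) * 100
Yield = (110 kg / 191 kg) * 100 = 57.5916%

Answer: 57.5916%


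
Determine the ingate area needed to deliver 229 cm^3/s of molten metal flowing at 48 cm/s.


Formula: A_ingate = Q / v  (continuity equation)
A = 229 cm^3/s / 48 cm/s = 4.7708 cm^2

Final answer: 4.7708 cm^2


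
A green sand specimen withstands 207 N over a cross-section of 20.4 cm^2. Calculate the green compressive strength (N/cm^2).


Formula: Compressive Strength = Force / Area
Strength = 207 N / 20.4 cm^2 = 10.1471 N/cm^2


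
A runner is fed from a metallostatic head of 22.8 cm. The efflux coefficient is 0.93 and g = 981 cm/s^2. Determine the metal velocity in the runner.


Formula: v = Cd * sqrt(2 * g * h)  (Torricelli with discharge coefficient)
2*g*h = 2 * 981 * 22.8 = 44733.6 cm^2/s^2
sqrt(44733.6) = 211.50319 cm/s
v = 0.93 * 211.50319 = 196.6980 cm/s

Final answer: 196.6980 cm/s


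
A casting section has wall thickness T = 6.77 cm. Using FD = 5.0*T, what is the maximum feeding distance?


Formula: FD = 5.0 * T  (riser feeding-distance rule)
FD = 5.0 * 6.77 cm = 33.8500 cm


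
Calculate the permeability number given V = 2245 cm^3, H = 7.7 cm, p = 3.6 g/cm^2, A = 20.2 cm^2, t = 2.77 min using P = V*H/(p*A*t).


Formula: Permeability Number P = (V * H) / (p * A * t)
Numerator: V * H = 2245 * 7.7 = 17286.5
Denominator: p * A * t = 3.6 * 20.2 * 2.77 = 201.4344
P = 17286.5 / 201.4344 = 85.8170

Final answer: 85.8170


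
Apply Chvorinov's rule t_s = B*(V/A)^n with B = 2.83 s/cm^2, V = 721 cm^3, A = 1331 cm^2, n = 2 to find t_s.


Formula: t_s = B * (V/A)^n  (Chvorinov's rule, n=2)
Modulus M = V/A = 721/1331 = 0.541698 cm
M^2 = 0.541698^2 = 0.293437 cm^2
t_s = 2.83 * 0.293437 = 0.8304 s

Answer: 0.8304 s


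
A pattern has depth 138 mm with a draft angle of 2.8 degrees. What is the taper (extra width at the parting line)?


Formula: taper = depth * tan(draft_angle)
tan(2.8 deg) = 0.0489082
taper = 138 mm * 0.0489082 = 6.7493 mm

Final answer: 6.7493 mm


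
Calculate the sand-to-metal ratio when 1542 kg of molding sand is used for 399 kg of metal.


Formula: Sand-to-Metal Ratio = W_sand / W_metal
Ratio = 1542 kg / 399 kg = 3.8647

3.8647


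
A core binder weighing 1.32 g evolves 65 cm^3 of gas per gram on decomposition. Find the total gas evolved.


Formula: V_gas = W_binder * gas_evolution_rate
V = 1.32 g * 65 cm^3/g = 85.8000 cm^3


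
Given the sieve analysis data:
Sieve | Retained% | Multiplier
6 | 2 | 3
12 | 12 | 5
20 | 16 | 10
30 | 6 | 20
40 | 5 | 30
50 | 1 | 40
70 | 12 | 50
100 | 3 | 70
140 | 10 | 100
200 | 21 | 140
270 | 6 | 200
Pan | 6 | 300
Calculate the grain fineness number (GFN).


Formula: GFN = sum(pct * multiplier) / sum(pct)
sum(pct * multiplier) = 8286
sum(pct) = 100
GFN = 8286 / 100 = 82.86


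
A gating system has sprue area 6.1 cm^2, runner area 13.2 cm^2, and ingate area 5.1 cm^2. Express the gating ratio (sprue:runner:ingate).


Sprue:Runner:Ingate = 1 : 13.2/6.1 : 5.1/6.1 = 1:2.16:0.84


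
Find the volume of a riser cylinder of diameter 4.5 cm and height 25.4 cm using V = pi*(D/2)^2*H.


Formula: V = pi * (D/2)^2 * H  (cylinder volume)
Radius = D/2 = 4.5/2 = 2.25 cm
V = pi * 2.25^2 * 25.4 = 403.9695 cm^3

Final answer: 403.9695 cm^3


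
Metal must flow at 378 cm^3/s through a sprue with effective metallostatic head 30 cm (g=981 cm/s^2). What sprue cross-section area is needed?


Formula: v = sqrt(2*g*h), A = Q/v
Velocity: v = sqrt(2 * 981 * 30) = sqrt(58860) = 242.6108 cm/s
Sprue area: A = Q / v = 378 / 242.6108 = 1.5581 cm^2

Final answer: 1.5581 cm^2


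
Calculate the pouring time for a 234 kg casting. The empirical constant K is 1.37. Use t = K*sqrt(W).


Formula: t = K * sqrt(W)
sqrt(W) = sqrt(234) = 15.29706
t = 1.37 * 15.29706 = 20.9570 s

20.9570 s


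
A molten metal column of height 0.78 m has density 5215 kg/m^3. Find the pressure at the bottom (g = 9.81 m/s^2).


Formula: P = rho * g * h
rho * g = 5215 * 9.81 = 51159.15 N/m^3
P = 51159.15 * 0.78 = 39904.1370 Pa

Answer: 39904.1370 Pa


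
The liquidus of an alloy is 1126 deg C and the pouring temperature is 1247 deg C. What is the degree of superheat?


Formula: Superheat = T_pour - T_melt
Superheat = 1247 - 1126 = 121 deg C

121 deg C


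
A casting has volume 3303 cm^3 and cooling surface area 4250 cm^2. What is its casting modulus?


Formula: Casting Modulus M = V / A
M = 3303 cm^3 / 4250 cm^2 = 0.7772 cm


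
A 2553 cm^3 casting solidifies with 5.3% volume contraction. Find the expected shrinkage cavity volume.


Formula: V_shrink = V_casting * shrinkage_pct / 100
V_shrink = 2553 cm^3 * 5.3 / 100 = 135.3090 cm^3

Answer: 135.3090 cm^3


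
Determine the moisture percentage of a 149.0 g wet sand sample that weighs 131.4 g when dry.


Formula: MC = (W_wet - W_dry) / W_wet * 100
Water mass = 149.0 - 131.4 = 17.6 g
MC = 17.6 / 149.0 * 100 = 11.8121%


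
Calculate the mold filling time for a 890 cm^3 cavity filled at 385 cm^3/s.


Formula: t_fill = V_mold / Q_flow
t = 890 cm^3 / 385 cm^3/s = 2.3117 s


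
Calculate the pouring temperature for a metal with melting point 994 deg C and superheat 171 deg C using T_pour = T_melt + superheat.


Formula: T_pour = T_melt + Superheat
T_pour = 994 + 171 = 1165 deg C

Final answer: 1165 deg C


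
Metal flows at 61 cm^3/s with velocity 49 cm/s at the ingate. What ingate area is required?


Formula: A_ingate = Q / v  (continuity equation)
A = 61 cm^3/s / 49 cm/s = 1.2449 cm^2

1.2449 cm^2


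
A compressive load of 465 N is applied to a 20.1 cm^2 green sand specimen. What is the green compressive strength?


Formula: Compressive Strength = Force / Area
Strength = 465 N / 20.1 cm^2 = 23.1343 N/cm^2

Final answer: 23.1343 N/cm^2


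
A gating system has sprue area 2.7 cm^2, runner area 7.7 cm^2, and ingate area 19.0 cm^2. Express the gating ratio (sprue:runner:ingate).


Sprue:Runner:Ingate = 1 : 7.7/2.7 : 19.0/2.7 = 1:2.85:7.04

Answer: 1:2.85:7.04


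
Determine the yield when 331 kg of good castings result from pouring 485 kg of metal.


Formula: Casting Yield = (W_good / W_total) * 100
Yield = (331 kg / 485 kg) * 100 = 68.2474%

Final answer: 68.2474%


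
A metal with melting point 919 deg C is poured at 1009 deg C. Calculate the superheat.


Formula: Superheat = T_pour - T_melt
Superheat = 1009 - 919 = 90 deg C

90 deg C


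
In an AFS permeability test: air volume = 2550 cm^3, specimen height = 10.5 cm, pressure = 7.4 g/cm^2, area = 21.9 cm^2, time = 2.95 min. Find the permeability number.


Formula: Permeability Number P = (V * H) / (p * A * t)
Numerator: V * H = 2550 * 10.5 = 26775.0
Denominator: p * A * t = 7.4 * 21.9 * 2.95 = 478.077
P = 26775.0 / 478.077 = 56.0056

Answer: 56.0056


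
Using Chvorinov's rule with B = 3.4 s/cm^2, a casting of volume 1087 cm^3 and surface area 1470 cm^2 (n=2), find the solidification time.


Formula: t_s = B * (V/A)^n  (Chvorinov's rule, n=2)
Modulus M = V/A = 1087/1470 = 0.739456 cm
M^2 = 0.739456^2 = 0.546795 cm^2
t_s = 3.4 * 0.546795 = 1.8591 s


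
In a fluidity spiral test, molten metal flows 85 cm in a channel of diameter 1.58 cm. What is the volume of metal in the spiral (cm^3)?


Formula: V = pi * (d/2)^2 * L  (cylinder volume)
Radius = 1.58/2 = 0.79 cm
V = pi * 0.79^2 * 85 = 166.6568 cm^3

Answer: 166.6568 cm^3


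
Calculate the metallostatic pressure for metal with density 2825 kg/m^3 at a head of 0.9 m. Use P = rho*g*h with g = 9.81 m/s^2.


Formula: P = rho * g * h
rho * g = 2825 * 9.81 = 27713.25 N/m^3
P = 27713.25 * 0.9 = 24941.9250 Pa

24941.9250 Pa


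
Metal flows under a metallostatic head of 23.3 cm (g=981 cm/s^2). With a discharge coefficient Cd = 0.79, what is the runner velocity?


Formula: v = Cd * sqrt(2 * g * h)  (Torricelli with discharge coefficient)
2*g*h = 2 * 981 * 23.3 = 45714.6 cm^2/s^2
sqrt(45714.6) = 213.80973 cm/s
v = 0.79 * 213.80973 = 168.9097 cm/s

Answer: 168.9097 cm/s


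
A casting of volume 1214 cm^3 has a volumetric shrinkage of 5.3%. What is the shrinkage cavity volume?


Formula: V_shrink = V_casting * shrinkage_pct / 100
V_shrink = 1214 cm^3 * 5.3 / 100 = 64.3420 cm^3


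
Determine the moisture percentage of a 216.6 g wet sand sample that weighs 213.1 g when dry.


Formula: MC = (W_wet - W_dry) / W_wet * 100
Water mass = 216.6 - 213.1 = 3.5 g
MC = 3.5 / 216.6 * 100 = 1.6159%

Final answer: 1.6159%


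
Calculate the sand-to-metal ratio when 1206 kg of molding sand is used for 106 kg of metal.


Formula: Sand-to-Metal Ratio = W_sand / W_metal
Ratio = 1206 kg / 106 kg = 11.3774

Answer: 11.3774


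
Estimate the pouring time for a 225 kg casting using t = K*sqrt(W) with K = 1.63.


Formula: t = K * sqrt(W)
sqrt(W) = sqrt(225) = 15.00000
t = 1.63 * 15.00000 = 24.4500 s

24.4500 s


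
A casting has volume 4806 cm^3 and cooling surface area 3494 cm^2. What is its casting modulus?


Formula: Casting Modulus M = V / A
M = 4806 cm^3 / 3494 cm^2 = 1.3755 cm

Answer: 1.3755 cm


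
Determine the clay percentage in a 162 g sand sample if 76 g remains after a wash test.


Formula: Clay% = (W_total - W_washed) / W_total * 100
Clay mass = 162 - 76 = 86 g
Clay% = 86 / 162 * 100 = 53.0864%

Final answer: 53.0864%


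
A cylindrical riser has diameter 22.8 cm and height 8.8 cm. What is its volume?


Formula: V = pi * (D/2)^2 * H  (cylinder volume)
Radius = D/2 = 22.8/2 = 11.4 cm
V = pi * 11.4^2 * 8.8 = 3592.8762 cm^3

Answer: 3592.8762 cm^3


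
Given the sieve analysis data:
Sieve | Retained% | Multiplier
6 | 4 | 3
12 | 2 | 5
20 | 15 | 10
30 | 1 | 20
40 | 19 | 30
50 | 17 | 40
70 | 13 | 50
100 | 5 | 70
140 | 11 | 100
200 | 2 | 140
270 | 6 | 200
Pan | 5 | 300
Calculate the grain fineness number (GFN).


Formula: GFN = sum(pct * multiplier) / sum(pct)
sum(pct * multiplier) = 6522
sum(pct) = 100
GFN = 6522 / 100 = 65.22

65.22


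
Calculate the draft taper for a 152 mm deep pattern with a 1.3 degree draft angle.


Formula: taper = depth * tan(draft_angle)
tan(1.3 deg) = 0.0226932
taper = 152 mm * 0.0226932 = 3.4494 mm

3.4494 mm


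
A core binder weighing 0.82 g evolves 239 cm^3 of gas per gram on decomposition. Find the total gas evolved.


Formula: V_gas = W_binder * gas_evolution_rate
V = 0.82 g * 239 cm^3/g = 195.9800 cm^3


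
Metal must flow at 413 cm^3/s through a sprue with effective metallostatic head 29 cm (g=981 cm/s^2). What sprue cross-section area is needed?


Formula: v = sqrt(2*g*h), A = Q/v
Velocity: v = sqrt(2 * 981 * 29) = sqrt(56898) = 238.5330 cm/s
Sprue area: A = Q / v = 413 / 238.5330 = 1.7314 cm^2

1.7314 cm^2


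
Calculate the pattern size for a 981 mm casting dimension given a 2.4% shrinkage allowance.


Formula: L_pattern = L_casting * (1 + shrinkage_rate/100)
Shrinkage factor = 1 + 2.4/100 = 1.024
L_pattern = 981 mm * 1.024 = 1004.5440 mm

Final answer: 1004.5440 mm


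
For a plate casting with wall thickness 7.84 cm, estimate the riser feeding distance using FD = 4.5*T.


Formula: FD = 4.5 * T  (riser feeding-distance rule)
FD = 4.5 * 7.84 cm = 35.2800 cm

Final answer: 35.2800 cm


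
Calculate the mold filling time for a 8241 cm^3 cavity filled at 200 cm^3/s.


Formula: t_fill = V_mold / Q_flow
t = 8241 cm^3 / 200 cm^3/s = 41.2050 s

41.2050 s


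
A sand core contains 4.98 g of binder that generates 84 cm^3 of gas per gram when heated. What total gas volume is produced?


Formula: V_gas = W_binder * gas_evolution_rate
V = 4.98 g * 84 cm^3/g = 418.3200 cm^3


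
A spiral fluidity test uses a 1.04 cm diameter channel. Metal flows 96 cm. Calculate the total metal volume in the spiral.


Formula: V = pi * (d/2)^2 * L  (cylinder volume)
Radius = 1.04/2 = 0.52 cm
V = pi * 0.52^2 * 96 = 81.5507 cm^3

Answer: 81.5507 cm^3


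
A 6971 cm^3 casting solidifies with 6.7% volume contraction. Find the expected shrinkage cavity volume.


Formula: V_shrink = V_casting * shrinkage_pct / 100
V_shrink = 6971 cm^3 * 6.7 / 100 = 467.0570 cm^3

467.0570 cm^3


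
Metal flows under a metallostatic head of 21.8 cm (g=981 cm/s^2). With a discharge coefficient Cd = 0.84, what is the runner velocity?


Formula: v = Cd * sqrt(2 * g * h)  (Torricelli with discharge coefficient)
2*g*h = 2 * 981 * 21.8 = 42771.6 cm^2/s^2
sqrt(42771.6) = 206.81296 cm/s
v = 0.84 * 206.81296 = 173.7229 cm/s


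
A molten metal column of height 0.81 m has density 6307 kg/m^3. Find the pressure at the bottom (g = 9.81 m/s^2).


Formula: P = rho * g * h
rho * g = 6307 * 9.81 = 61871.67 N/m^3
P = 61871.67 * 0.81 = 50116.0527 Pa

Answer: 50116.0527 Pa


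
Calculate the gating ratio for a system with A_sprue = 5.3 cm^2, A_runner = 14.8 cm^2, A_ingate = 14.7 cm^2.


Sprue:Runner:Ingate = 1 : 14.8/5.3 : 14.7/5.3 = 1:2.79:2.77


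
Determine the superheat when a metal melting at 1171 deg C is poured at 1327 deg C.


Formula: Superheat = T_pour - T_melt
Superheat = 1327 - 1171 = 156 deg C

156 deg C


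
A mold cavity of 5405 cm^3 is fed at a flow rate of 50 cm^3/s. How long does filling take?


Formula: t_fill = V_mold / Q_flow
t = 5405 cm^3 / 50 cm^3/s = 108.1000 s

Final answer: 108.1000 s


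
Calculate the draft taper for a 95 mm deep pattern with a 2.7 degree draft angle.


Formula: taper = depth * tan(draft_angle)
tan(2.7 deg) = 0.0471588
taper = 95 mm * 0.0471588 = 4.4801 mm


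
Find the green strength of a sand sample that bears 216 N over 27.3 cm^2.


Formula: Compressive Strength = Force / Area
Strength = 216 N / 27.3 cm^2 = 7.9121 N/cm^2

Answer: 7.9121 N/cm^2


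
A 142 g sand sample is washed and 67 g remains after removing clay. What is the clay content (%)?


Formula: Clay% = (W_total - W_washed) / W_total * 100
Clay mass = 142 - 67 = 75 g
Clay% = 75 / 142 * 100 = 52.8169%

Answer: 52.8169%


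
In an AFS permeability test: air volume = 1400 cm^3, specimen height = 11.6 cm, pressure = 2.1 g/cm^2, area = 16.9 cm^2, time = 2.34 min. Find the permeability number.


Formula: Permeability Number P = (V * H) / (p * A * t)
Numerator: V * H = 1400 * 11.6 = 16240.0
Denominator: p * A * t = 2.1 * 16.9 * 2.34 = 83.0466
P = 16240.0 / 83.0466 = 195.5529

Answer: 195.5529


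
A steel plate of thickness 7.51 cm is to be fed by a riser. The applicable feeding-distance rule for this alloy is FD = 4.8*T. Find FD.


Formula: FD = 4.8 * T  (riser feeding-distance rule)
FD = 4.8 * 7.51 cm = 36.0480 cm

36.0480 cm


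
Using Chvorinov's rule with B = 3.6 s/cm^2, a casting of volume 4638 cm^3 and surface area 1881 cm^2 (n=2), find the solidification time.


Formula: t_s = B * (V/A)^n  (Chvorinov's rule, n=2)
Modulus M = V/A = 4638/1881 = 2.465710 cm
M^2 = 2.465710^2 = 6.079726 cm^2
t_s = 3.6 * 6.079726 = 21.8870 s

Answer: 21.8870 s


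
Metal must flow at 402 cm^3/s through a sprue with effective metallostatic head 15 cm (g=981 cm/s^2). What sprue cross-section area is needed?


Formula: v = sqrt(2*g*h), A = Q/v
Velocity: v = sqrt(2 * 981 * 15) = sqrt(29430) = 171.5517 cm/s
Sprue area: A = Q / v = 402 / 171.5517 = 2.3433 cm^2

2.3433 cm^2


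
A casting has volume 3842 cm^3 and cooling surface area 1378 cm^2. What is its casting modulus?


Formula: Casting Modulus M = V / A
M = 3842 cm^3 / 1378 cm^2 = 2.7881 cm

Final answer: 2.7881 cm


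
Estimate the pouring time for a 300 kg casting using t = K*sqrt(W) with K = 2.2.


Formula: t = K * sqrt(W)
sqrt(W) = sqrt(300) = 17.32051
t = 2.2 * 17.32051 = 38.1051 s


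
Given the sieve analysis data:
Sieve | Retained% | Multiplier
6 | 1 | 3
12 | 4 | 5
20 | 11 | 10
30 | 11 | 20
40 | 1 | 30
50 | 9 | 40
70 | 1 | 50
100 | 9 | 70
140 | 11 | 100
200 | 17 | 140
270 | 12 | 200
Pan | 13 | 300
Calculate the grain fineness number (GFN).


Formula: GFN = sum(pct * multiplier) / sum(pct)
sum(pct * multiplier) = 11203
sum(pct) = 100
GFN = 11203 / 100 = 112.03

112.03


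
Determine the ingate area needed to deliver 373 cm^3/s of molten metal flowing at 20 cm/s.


Formula: A_ingate = Q / v  (continuity equation)
A = 373 cm^3/s / 20 cm/s = 18.6500 cm^2

18.6500 cm^2


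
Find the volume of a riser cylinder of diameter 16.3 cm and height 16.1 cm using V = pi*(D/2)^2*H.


Formula: V = pi * (D/2)^2 * H  (cylinder volume)
Radius = D/2 = 16.3/2 = 8.15 cm
V = pi * 8.15^2 * 16.1 = 3359.6263 cm^3

Answer: 3359.6263 cm^3


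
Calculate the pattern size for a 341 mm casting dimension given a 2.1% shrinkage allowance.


Formula: L_pattern = L_casting * (1 + shrinkage_rate/100)
Shrinkage factor = 1 + 2.1/100 = 1.021
L_pattern = 341 mm * 1.021 = 348.1610 mm

Answer: 348.1610 mm


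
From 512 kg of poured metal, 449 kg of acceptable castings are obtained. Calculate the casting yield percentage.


Formula: Casting Yield = (W_good / W_total) * 100
Yield = (449 kg / 512 kg) * 100 = 87.6953%

Final answer: 87.6953%


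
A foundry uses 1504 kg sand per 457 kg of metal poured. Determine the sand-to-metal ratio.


Formula: Sand-to-Metal Ratio = W_sand / W_metal
Ratio = 1504 kg / 457 kg = 3.2910

Answer: 3.2910


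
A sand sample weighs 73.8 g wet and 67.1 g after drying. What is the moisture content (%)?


Formula: MC = (W_wet - W_dry) / W_wet * 100
Water mass = 73.8 - 67.1 = 6.7 g
MC = 6.7 / 73.8 * 100 = 9.0786%

Final answer: 9.0786%
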